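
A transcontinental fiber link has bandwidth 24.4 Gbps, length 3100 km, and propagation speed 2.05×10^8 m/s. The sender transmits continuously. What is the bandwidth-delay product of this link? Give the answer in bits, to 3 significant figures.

Propagation delay = 3100000 / 2.05e+08 = 0.015122 s.
BDP = R × t_prop = 24400000000 × 0.015122 = 368976000 bits.

369000000 bits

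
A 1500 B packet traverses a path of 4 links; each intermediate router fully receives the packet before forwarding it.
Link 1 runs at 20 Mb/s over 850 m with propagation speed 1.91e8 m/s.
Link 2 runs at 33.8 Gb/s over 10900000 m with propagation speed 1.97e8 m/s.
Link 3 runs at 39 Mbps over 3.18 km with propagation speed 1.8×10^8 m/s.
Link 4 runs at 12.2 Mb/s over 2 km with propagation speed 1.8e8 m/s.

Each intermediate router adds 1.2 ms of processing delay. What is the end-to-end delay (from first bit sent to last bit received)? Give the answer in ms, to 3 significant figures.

L = 1500 × 8 = 12000 bits.
Transmission delays (L/R per hop): 0.6, 0.00035503, 0.307692, 0.983607 ms; sum = 1.89165 ms.
Propagation delays (d/s per hop): 0.00445026, 55.3299, 0.0176667, 0.0111111 ms; sum = 55.3632 ms.
Processing at 3 router(s): 3 × 1.2 ms = 3.6 ms.
End-to-end = 60.9 ms.

60.9 ms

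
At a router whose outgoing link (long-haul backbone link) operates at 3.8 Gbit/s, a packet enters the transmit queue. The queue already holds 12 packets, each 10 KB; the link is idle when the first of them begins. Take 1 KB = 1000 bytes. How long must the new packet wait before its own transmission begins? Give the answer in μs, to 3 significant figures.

253 μs

Each queued packet: L/R = 80000/3800000000 = 21.0526 μs.
12 queued → 252.632 μs.
Queuing delay = 253 μs.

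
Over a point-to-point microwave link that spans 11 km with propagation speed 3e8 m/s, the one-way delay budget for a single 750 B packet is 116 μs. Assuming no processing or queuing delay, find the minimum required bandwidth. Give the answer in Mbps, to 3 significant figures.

75.6 Mbps

L = 6000 bits.
Propagation delay = 11000 / 300000000 = 36.6667 μs.
Transmission budget = 116 − 36.6667 = 79.3333 μs.
R ≥ L / t_tx = 6000 bits / 7.93333e-05 s = 75.6 Mbps.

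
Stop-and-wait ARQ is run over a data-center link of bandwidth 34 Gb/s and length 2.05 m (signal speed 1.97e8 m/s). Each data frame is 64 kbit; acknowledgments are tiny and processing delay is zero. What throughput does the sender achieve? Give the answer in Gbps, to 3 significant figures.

33.6 Gbps

t_tx = L/R = 64000/34000000000 = 1.88235e-06 s.
t_prop = 2.05/197000000 = 1.04061e-08 s; RTT = 2.08122e-08 s.
Cycle = t_tx + RTT = 1.90317e-06 s.
Throughput = L / cycle = 64000 / 1.90317e-06 = 33.6 Gbps.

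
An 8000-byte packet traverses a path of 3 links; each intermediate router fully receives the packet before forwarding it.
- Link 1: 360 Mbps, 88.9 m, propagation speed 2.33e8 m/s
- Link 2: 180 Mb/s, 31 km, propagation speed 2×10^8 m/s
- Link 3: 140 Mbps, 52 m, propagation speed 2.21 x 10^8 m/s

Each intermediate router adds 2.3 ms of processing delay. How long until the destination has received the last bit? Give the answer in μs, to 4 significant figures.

5746 μs

L = 8000 × 8 = 64000 bits.
Transmission delays (L/R per hop): 177.778, 355.556, 457.143 μs; sum = 990.476 μs.
Propagation delays (d/s per hop): 0.381545, 155, 0.235294 μs; sum = 155.617 μs.
Processing at 2 router(s): 2 × 2.3 ms = 4600 μs.
End-to-end = 5746 μs.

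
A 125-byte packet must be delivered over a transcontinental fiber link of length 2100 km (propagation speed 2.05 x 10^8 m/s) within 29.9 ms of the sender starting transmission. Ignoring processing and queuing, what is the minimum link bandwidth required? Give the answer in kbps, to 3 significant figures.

L = 1000 bits.
Propagation delay = 2100000 / 2.05e+08 = 10.2439 ms.
Transmission budget = 29.9 − 10.2439 = 19.6561 ms.
R ≥ L / t_tx = 1000 bits / 0.0196561 s = 50.9 kbps.

50.9 kbps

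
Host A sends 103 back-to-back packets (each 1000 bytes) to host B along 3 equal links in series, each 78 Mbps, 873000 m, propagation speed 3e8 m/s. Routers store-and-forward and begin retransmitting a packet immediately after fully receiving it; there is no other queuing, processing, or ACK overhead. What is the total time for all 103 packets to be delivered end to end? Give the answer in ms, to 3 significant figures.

19.5 ms

Per-hop transmission t_tx = L/R = 8000/78000000 = 0.102564 ms.
Per-hop propagation t_prop = 873000/300000000 = 2.91 ms.
Pipeline fill: first packet needs 3·t_tx to clear all hops; remaining 102 packets each add one t_tx.
Total = (3+103-1)·t_tx + 3·t_prop = 105·0.102564 + 3·2.91 = 19.5 ms.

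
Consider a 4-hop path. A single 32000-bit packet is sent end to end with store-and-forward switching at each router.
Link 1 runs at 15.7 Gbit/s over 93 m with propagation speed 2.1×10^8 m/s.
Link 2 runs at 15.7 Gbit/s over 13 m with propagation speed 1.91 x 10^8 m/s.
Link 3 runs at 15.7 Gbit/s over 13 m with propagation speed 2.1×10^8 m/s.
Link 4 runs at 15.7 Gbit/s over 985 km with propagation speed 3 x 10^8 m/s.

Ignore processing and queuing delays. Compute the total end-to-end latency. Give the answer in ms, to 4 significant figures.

3.292 ms

Transmission delay per hop = L/R = 32000/15700000000 = 0.00203822 ms; 4 hops → 0.00815287 ms.
Propagation delays (d/s per hop): 0.000442857, 6.80628e-05, 6.19048e-05, 3.28333 ms; sum = 3.28391 ms.
End-to-end = 3.292 ms.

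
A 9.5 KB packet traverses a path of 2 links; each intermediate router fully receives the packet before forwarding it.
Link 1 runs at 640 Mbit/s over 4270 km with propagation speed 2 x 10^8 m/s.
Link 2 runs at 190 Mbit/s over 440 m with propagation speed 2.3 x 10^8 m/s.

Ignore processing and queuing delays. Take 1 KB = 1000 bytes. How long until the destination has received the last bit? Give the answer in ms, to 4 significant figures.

L = 76000 bits.
Transmission delays (L/R per hop): 0.11875, 0.4 ms; sum = 0.51875 ms.
Propagation delays (d/s per hop): 21.35, 0.00191304 ms; sum = 21.3519 ms.
End-to-end = 21.87 ms.

21.87 ms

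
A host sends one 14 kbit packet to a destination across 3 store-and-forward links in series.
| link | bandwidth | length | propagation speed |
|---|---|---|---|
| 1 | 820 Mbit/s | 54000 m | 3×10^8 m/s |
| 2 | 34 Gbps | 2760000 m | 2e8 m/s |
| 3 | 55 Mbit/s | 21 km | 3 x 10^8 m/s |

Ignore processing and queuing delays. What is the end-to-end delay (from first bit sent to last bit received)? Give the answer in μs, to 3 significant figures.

L = 14000 bits.
Transmission delays (L/R per hop): 17.0732, 0.411765, 254.545 μs; sum = 272.03 μs.
Propagation delays (d/s per hop): 180, 13800, 70 μs; sum = 14050 μs.
End-to-end = 14300 μs.

14300 μs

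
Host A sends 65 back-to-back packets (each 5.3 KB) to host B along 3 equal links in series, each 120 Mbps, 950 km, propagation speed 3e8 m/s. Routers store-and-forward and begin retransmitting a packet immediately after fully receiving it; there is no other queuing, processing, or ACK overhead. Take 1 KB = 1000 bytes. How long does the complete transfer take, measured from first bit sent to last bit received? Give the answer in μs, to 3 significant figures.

33200 μs

Per-hop transmission t_tx = L/R = 42400/120000000 = 353.333 μs.
Per-hop propagation t_prop = 950000/300000000 = 3166.67 μs.
Pipeline fill: first packet needs 3·t_tx to clear all hops; remaining 64 packets each add one t_tx.
Total = (3+65-1)·t_tx + 3·t_prop = 67·353.333 + 3·3166.67 = 33200 μs.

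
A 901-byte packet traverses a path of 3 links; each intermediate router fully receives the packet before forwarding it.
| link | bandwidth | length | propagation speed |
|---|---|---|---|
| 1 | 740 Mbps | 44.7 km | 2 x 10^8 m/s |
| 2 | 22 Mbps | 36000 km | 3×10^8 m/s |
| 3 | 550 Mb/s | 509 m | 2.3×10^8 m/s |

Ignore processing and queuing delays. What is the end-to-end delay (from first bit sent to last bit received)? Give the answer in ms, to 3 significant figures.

121 ms

L = 901 × 8 = 7208 bits.
Transmission delays (L/R per hop): 0.00974054, 0.327636, 0.0131055 ms; sum = 0.350482 ms.
Propagation delays (d/s per hop): 0.2235, 120, 0.00221304 ms; sum = 120.226 ms.
End-to-end = 121 ms.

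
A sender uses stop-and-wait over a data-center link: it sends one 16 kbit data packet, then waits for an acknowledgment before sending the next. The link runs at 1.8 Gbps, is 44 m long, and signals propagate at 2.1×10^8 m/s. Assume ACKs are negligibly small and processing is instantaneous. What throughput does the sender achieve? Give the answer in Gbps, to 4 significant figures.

1.719 Gbps

t_tx = L/R = 16000/1800000000 = 8.88889e-06 s.
t_prop = 44/210000000 = 2.09524e-07 s; RTT = 4.19048e-07 s.
Cycle = t_tx + RTT = 9.30794e-06 s.
Throughput = L / cycle = 16000 / 9.30794e-06 = 1.719 Gbps.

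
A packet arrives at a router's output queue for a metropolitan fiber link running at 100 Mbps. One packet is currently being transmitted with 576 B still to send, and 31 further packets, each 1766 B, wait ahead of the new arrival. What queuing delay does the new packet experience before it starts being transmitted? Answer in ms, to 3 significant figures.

Each queued packet: L/R = 14128/100000000 = 0.14128 ms.
31 queued → 4.37968 ms.
Plus remaining 4608 bits of current packet: 0.04608 ms.
Queuing delay = 4.43 ms.

4.43 ms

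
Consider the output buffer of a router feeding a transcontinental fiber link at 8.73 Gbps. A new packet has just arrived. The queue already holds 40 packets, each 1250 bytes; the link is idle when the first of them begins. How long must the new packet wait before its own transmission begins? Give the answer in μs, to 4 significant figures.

45.82 μs

Each queued packet: L/R = 10000/8730000000 = 1.14548 μs.
40 queued → 45.819 μs.
Queuing delay = 45.82 μs.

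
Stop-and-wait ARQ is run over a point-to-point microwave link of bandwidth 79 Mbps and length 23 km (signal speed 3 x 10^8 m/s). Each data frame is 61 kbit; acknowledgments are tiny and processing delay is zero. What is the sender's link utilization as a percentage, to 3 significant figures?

83.4 %

t_tx = L/R = 61000/79000000 = 0.000772152 s.
t_prop = 23000/300000000 = 7.66667e-05 s; RTT = 0.000153333 s.
Cycle = t_tx + RTT = 0.000925485 s.
Utilization = t_tx / cycle = 0.000772152/0.000925485 = 83.4 %.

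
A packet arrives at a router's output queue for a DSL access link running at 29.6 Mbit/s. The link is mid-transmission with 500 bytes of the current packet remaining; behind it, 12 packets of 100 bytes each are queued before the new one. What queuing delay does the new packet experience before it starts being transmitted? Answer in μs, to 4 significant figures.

459.5 μs

Each queued packet: L/R = 800/29600000 = 27.027 μs.
12 queued → 324.324 μs.
Plus remaining 4000 bits of current packet: 135.135 μs.
Queuing delay = 459.5 μs.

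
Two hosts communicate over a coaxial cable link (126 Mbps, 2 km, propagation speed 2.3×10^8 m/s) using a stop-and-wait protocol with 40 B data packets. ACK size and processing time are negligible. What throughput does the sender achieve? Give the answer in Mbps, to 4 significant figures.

16.06 Mbps

t_tx = L/R = 320/126000000 = 2.53968e-06 s.
t_prop = 2000/2.3e+08 = 8.69565e-06 s; RTT = 1.73913e-05 s.
Cycle = t_tx + RTT = 1.9931e-05 s.
Throughput = L / cycle = 320 / 1.9931e-05 = 16.06 Mbps.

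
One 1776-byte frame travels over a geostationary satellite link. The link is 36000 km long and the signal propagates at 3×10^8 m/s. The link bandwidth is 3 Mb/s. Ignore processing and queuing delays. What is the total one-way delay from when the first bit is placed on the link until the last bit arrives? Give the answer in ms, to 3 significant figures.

L = 1776 × 8 = 14208 bits.
Transmission delay = L/R = 14208 / 3000000 = 4.736 ms.
Propagation delay = d/s = 36000000 m / 300000000 m/s = 120 ms.
Total = 125 ms.

125 ms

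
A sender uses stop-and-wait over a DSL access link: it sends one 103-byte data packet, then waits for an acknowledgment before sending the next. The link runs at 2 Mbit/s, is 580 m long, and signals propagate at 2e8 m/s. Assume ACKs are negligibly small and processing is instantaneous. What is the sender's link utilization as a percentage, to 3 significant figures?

t_tx = L/R = 824/2000000 = 0.000412 s.
t_prop = 580/200000000 = 2.9e-06 s; RTT = 5.8e-06 s.
Cycle = t_tx + RTT = 0.0004178 s.
Utilization = t_tx / cycle = 0.000412/0.0004178 = 98.6 %.

98.6 %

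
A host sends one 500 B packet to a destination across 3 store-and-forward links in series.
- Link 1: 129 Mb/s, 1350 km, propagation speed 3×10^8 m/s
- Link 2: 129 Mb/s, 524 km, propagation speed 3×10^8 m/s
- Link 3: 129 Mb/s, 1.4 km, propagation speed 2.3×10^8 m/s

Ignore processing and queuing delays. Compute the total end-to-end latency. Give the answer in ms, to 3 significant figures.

6.35 ms

L = 500 × 8 = 4000 bits.
Transmission delay per hop = L/R = 4000/129000000 = 0.0310078 ms; 3 hops → 0.0930233 ms.
Propagation delays (d/s per hop): 4.5, 1.74667, 0.00608696 ms; sum = 6.25275 ms.
End-to-end = 6.35 ms.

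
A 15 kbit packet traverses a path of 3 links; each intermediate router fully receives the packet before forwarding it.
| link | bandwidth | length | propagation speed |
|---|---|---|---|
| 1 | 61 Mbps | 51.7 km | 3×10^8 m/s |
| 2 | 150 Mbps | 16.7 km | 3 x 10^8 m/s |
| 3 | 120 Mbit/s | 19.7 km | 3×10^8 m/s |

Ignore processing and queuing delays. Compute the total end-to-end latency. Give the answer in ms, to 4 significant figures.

L = 15000 bits.
Transmission delays (L/R per hop): 0.245902, 0.1, 0.125 ms; sum = 0.470902 ms.
Propagation delays (d/s per hop): 0.172333, 0.0556667, 0.0656667 ms; sum = 0.293667 ms.
End-to-end = 0.7646 ms.

0.7646 ms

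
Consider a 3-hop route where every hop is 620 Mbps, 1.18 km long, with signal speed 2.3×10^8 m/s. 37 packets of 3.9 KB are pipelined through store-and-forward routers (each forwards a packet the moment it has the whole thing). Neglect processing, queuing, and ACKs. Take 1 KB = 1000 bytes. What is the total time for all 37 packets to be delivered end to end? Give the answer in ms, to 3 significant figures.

Per-hop transmission t_tx = L/R = 31200/620000000 = 0.0503226 ms.
Per-hop propagation t_prop = 1180/2.3e+08 = 0.00513043 ms.
Pipeline fill: first packet needs 3·t_tx to clear all hops; remaining 36 packets each add one t_tx.
Total = (3+37-1)·t_tx + 3·t_prop = 39·0.0503226 + 3·0.00513043 = 1.98 ms.

1.98 ms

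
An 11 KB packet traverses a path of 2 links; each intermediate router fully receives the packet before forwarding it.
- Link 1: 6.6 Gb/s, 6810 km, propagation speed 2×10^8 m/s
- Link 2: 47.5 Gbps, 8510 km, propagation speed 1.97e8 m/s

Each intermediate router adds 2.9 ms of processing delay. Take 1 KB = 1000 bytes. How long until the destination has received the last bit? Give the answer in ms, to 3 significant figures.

80.2 ms

L = 88000 bits.
Transmission delays (L/R per hop): 0.0133333, 0.00185263 ms; sum = 0.015186 ms.
Propagation delays (d/s per hop): 34.05, 43.198 ms; sum = 77.248 ms.
Processing at 1 router(s): 1 × 2.9 ms = 2.9 ms.
End-to-end = 80.2 ms.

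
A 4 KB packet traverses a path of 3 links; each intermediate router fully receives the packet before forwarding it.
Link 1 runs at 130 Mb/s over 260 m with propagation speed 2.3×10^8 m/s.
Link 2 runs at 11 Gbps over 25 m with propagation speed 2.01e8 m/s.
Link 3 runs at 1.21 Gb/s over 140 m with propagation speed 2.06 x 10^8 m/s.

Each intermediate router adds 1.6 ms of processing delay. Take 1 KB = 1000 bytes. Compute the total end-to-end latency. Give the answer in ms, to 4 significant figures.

L = 32000 bits.
Transmission delays (L/R per hop): 0.246154, 0.00290909, 0.0264463 ms; sum = 0.275509 ms.
Propagation delays (d/s per hop): 0.00113043, 0.000124378, 0.000679612 ms; sum = 0.00193442 ms.
Processing at 2 router(s): 2 × 1.6 ms = 3.2 ms.
End-to-end = 3.477 ms.

3.477 ms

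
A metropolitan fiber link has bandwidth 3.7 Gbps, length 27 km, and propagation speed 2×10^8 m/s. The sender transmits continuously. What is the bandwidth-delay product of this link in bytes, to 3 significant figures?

62400 bytes

Propagation delay = 27000 / 200000000 = 0.000135 s.
BDP = R × t_prop = 3700000000 × 0.000135 = 499500 bits.
In bytes: 499500/8 = 62400 bytes.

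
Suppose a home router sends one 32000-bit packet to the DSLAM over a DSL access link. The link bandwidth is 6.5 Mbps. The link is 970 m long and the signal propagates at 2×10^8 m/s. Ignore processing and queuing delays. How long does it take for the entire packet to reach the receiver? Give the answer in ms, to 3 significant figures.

Transmission delay = L/R = 32000 / 6500000 = 4.92308 ms.
Propagation delay = d/s = 970 m / 200000000 m/s = 0.00485 ms.
Total = 4.93 ms.

4.93 ms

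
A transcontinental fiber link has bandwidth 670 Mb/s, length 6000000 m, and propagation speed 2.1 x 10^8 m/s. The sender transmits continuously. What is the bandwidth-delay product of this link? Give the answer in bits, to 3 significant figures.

19100000 bits

Propagation delay = 6000000 / 210000000 = 0.0285714 s.
BDP = R × t_prop = 670000000 × 0.0285714 = 19142900 bits.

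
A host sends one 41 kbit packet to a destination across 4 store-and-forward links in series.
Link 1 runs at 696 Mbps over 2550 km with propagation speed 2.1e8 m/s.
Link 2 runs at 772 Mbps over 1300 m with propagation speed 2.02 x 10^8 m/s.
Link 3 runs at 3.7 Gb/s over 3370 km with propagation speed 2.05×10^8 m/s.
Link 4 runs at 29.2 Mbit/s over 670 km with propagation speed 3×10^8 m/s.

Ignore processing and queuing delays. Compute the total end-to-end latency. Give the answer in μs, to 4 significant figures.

32350 μs

L = 41000 bits.
Transmission delays (L/R per hop): 58.908, 53.1088, 11.0811, 1404.11 μs; sum = 1527.21 μs.
Propagation delays (d/s per hop): 12142.9, 6.43564, 16439, 2233.33 μs; sum = 30821.7 μs.
End-to-end = 32350 μs.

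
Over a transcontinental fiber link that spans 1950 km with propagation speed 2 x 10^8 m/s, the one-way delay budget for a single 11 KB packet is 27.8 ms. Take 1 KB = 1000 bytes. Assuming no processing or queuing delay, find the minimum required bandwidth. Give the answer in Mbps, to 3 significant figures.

L = 88000 bits.
Propagation delay = 1950000 / 200000000 = 9.75 ms.
Transmission budget = 27.8 − 9.75 = 18.05 ms.
R ≥ L / t_tx = 88000 bits / 0.01805 s = 4.88 Mbps.

4.88 Mbps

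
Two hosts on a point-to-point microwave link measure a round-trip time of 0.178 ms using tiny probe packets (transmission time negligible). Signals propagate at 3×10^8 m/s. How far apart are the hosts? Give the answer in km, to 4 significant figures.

26.70 km

One-way propagation = RTT/2 = 0.089 ms.
d = s × t = 300000000 × 8.9e-05 = 26.70 km.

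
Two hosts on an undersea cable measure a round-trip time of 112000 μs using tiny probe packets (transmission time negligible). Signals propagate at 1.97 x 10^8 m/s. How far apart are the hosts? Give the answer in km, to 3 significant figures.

11000 km

One-way propagation = RTT/2 = 56000 μs.
d = s × t = 197000000 × 0.056 = 11000 km.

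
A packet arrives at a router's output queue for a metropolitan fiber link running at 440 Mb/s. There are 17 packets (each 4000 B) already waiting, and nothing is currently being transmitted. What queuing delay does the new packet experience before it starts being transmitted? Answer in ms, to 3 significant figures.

Each queued packet: L/R = 32000/440000000 = 0.0727273 ms.
17 queued → 1.23636 ms.
Queuing delay = 1.24 ms.

1.24 ms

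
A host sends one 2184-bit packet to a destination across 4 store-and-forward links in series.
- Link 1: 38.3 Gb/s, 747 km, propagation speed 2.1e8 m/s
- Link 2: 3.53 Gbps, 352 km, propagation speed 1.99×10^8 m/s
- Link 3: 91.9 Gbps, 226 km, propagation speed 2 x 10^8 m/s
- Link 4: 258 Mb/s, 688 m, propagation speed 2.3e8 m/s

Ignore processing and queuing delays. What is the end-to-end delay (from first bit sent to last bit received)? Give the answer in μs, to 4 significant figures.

Transmission delays (L/R per hop): 0.0570235, 0.618697, 0.023765, 8.46512 μs; sum = 9.1646 μs.
Propagation delays (d/s per hop): 3557.14, 1768.84, 1130, 2.9913 μs; sum = 6458.98 μs.
End-to-end = 6468 μs.

6468 μs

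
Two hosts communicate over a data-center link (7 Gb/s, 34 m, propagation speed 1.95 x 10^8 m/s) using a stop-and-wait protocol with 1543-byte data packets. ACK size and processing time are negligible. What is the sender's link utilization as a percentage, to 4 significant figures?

83.49 %

t_tx = L/R = 12344/7000000000 = 1.76343e-06 s.
t_prop = 34/195000000 = 1.74359e-07 s; RTT = 3.48718e-07 s.
Cycle = t_tx + RTT = 2.11215e-06 s.
Utilization = t_tx / cycle = 1.76343e-06/2.11215e-06 = 83.49 %.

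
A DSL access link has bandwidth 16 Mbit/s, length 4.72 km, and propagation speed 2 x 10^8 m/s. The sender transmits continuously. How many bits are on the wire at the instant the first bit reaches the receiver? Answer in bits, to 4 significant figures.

Propagation delay = 4720 / 200000000 = 2.36e-05 s.
BDP = R × t_prop = 16000000 × 2.36e-05 = 377.6 bits.

377.6 bits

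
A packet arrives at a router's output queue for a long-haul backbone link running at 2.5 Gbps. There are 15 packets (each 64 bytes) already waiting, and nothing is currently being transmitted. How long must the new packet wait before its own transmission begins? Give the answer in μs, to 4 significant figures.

3.072 μs

Each queued packet: L/R = 512/2500000000 = 0.2048 μs.
15 queued → 3.072 μs.
Queuing delay = 3.072 μs.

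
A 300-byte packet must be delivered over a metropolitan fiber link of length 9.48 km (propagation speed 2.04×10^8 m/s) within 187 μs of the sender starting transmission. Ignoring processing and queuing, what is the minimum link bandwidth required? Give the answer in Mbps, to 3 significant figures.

17.1 Mbps

L = 2400 bits.
Propagation delay = 9480 / 204000000 = 46.4706 μs.
Transmission budget = 187 − 46.4706 = 140.529 μs.
R ≥ L / t_tx = 2400 bits / 0.000140529 s = 17.1 Mbps.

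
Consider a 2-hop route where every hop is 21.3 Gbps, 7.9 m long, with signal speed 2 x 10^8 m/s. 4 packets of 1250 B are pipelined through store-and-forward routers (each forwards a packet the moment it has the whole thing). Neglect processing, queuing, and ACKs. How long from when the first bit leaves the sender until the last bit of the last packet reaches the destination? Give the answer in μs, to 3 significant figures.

Per-hop transmission t_tx = L/R = 10000/21300000000 = 0.469484 μs.
Per-hop propagation t_prop = 7.9/200000000 = 0.0395 μs.
Pipeline fill: first packet needs 2·t_tx to clear all hops; remaining 3 packets each add one t_tx.
Total = (2+4-1)·t_tx + 2·t_prop = 5·0.469484 + 2·0.0395 = 2.43 μs.

2.43 μs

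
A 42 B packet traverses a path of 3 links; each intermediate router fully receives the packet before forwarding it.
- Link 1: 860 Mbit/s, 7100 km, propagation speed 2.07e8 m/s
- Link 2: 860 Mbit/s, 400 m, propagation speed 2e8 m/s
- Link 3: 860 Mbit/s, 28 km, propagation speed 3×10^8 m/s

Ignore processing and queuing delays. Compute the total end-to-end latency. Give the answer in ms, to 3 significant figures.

L = 42 × 8 = 336 bits.
Transmission delay per hop = L/R = 336/860000000 = 0.000390698 ms; 3 hops → 0.00117209 ms.
Propagation delays (d/s per hop): 34.2995, 0.002, 0.0933333 ms; sum = 34.3949 ms.
End-to-end = 34.4 ms.

34.4 ms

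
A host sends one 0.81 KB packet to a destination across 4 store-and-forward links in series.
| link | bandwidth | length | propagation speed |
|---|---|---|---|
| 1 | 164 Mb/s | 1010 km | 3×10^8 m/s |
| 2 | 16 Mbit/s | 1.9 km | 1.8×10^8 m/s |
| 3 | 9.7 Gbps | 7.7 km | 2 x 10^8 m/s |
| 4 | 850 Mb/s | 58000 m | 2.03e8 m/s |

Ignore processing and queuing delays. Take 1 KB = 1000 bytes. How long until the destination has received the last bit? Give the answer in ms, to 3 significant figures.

L = 6480 bits.
Transmission delays (L/R per hop): 0.0395122, 0.405, 0.000668041, 0.00762353 ms; sum = 0.452804 ms.
Propagation delays (d/s per hop): 3.36667, 0.0105556, 0.0385, 0.285714 ms; sum = 3.70144 ms.
End-to-end = 4.15 ms.

4.15 ms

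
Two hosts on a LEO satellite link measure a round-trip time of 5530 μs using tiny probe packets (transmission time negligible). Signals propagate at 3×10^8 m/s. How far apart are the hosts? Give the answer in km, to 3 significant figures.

One-way propagation = RTT/2 = 2765 μs.
d = s × t = 300000000 × 0.002765 = 830 km.

830 km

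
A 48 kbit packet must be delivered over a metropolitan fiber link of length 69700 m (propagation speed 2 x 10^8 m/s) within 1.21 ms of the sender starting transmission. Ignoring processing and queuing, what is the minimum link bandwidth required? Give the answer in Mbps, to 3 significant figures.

Propagation delay = 69700 / 200000000 = 0.3485 ms.
Transmission budget = 1.21 − 0.3485 = 0.8615 ms.
R ≥ L / t_tx = 48000 bits / 0.0008615 s = 55.7 Mbps.

55.7 Mbps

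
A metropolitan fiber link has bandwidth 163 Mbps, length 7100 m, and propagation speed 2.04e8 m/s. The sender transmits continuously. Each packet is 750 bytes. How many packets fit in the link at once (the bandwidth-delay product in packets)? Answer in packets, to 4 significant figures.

Propagation delay = 7100 / 204000000 = 3.48039e-05 s.
BDP = R × t_prop = 163000000 × 3.48039e-05 = 5673.04 bits.
In packets of 6000 bits: 0.9455 packets.

0.9455 packets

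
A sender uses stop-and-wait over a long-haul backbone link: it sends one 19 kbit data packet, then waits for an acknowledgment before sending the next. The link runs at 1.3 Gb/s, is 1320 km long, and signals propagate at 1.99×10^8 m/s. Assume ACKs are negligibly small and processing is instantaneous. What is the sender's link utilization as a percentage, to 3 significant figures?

t_tx = L/R = 19000/1300000000 = 1.46154e-05 s.
t_prop = 1320000/199000000 = 0.00663317 s; RTT = 0.0132663 s.
Cycle = t_tx + RTT = 0.0132809 s.
Utilization = t_tx / cycle = 1.46154e-05/0.0132809 = 0.110 %.

0.110 %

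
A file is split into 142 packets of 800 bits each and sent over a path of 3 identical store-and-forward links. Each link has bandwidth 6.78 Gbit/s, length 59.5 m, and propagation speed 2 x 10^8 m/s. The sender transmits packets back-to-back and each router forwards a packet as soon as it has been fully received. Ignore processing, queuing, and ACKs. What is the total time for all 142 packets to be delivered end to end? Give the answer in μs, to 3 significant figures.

Per-hop transmission t_tx = L/R = 800/6780000000 = 0.117994 μs.
Per-hop propagation t_prop = 59.5/200000000 = 0.2975 μs.
Pipeline fill: first packet needs 3·t_tx to clear all hops; remaining 141 packets each add one t_tx.
Total = (3+142-1)·t_tx + 3·t_prop = 144·0.117994 + 3·0.2975 = 17.9 μs.

17.9 μs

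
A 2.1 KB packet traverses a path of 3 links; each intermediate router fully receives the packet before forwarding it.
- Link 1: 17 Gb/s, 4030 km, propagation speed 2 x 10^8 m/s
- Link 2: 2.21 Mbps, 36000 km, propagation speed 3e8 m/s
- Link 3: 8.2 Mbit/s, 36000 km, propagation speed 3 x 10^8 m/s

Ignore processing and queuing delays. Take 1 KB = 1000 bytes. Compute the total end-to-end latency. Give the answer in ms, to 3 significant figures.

270 ms

L = 16800 bits.
Transmission delays (L/R per hop): 0.000988235, 7.60181, 2.04878 ms; sum = 9.65158 ms.
Propagation delays (d/s per hop): 20.15, 120, 120 ms; sum = 260.15 ms.
End-to-end = 270 ms.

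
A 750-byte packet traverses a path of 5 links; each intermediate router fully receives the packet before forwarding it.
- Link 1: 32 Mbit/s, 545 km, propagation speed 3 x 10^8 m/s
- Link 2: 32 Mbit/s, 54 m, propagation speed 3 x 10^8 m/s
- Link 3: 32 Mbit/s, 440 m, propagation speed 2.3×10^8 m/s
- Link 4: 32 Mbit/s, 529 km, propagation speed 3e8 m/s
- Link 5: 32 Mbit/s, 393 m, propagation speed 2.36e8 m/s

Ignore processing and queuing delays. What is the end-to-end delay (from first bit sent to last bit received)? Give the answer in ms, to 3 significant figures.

L = 750 × 8 = 6000 bits.
Transmission delay per hop = L/R = 6000/32000000 = 0.1875 ms; 5 hops → 0.9375 ms.
Propagation delays (d/s per hop): 1.81667, 0.00018, 0.00191304, 1.76333, 0.00166525 ms; sum = 3.58376 ms.
End-to-end = 4.52 ms.

4.52 ms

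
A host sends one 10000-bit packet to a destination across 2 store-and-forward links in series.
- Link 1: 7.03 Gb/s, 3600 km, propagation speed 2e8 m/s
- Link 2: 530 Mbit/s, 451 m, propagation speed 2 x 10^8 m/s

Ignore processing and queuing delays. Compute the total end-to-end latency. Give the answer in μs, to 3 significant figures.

Transmission delays (L/R per hop): 1.42248, 18.8679 μs; sum = 20.2904 μs.
Propagation delays (d/s per hop): 18000, 2.255 μs; sum = 18002.3 μs.
End-to-end = 18000 μs.

18000 μs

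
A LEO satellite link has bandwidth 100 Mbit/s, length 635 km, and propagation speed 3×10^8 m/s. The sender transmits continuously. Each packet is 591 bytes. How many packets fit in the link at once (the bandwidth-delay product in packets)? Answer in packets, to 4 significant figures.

44.77 packets

Propagation delay = 635000 / 300000000 = 0.00211667 s.
BDP = R × t_prop = 100000000 × 0.00211667 = 211667 bits.
In packets of 4728 bits: 44.77 packets.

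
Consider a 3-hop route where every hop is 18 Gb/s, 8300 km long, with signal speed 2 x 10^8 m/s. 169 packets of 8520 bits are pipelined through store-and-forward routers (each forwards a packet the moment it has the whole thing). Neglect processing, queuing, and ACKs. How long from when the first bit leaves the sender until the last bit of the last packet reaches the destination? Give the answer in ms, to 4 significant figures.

Per-hop transmission t_tx = L/R = 8520/18000000000 = 0.000473333 ms.
Per-hop propagation t_prop = 8300000/200000000 = 41.5 ms.
Pipeline fill: first packet needs 3·t_tx to clear all hops; remaining 168 packets each add one t_tx.
Total = (3+169-1)·t_tx + 3·t_prop = 171·0.000473333 + 3·41.5 = 124.6 ms.

124.6 ms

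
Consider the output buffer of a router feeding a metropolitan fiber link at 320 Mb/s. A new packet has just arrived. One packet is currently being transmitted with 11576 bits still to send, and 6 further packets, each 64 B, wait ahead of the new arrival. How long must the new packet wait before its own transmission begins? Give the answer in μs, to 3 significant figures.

45.8 μs

Each queued packet: L/R = 512/320000000 = 1.6 μs.
6 queued → 9.6 μs.
Plus remaining 11576 bits of current packet: 36.175 μs.
Queuing delay = 45.8 μs.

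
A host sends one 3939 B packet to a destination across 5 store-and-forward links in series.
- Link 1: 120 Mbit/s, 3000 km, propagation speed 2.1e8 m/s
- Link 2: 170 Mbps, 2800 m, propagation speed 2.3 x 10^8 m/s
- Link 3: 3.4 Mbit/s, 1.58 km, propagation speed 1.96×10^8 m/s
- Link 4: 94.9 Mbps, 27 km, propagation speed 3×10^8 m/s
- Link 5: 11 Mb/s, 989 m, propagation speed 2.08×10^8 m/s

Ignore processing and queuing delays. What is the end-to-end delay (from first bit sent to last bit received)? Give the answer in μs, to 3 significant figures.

L = 3939 × 8 = 31512 bits.
Transmission delays (L/R per hop): 262.6, 185.365, 9268.24, 332.055, 2864.73 μs; sum = 12913 μs.
Propagation delays (d/s per hop): 14285.7, 12.1739, 8.06122, 90, 4.75481 μs; sum = 14400.7 μs.
End-to-end = 27300 μs.

27300 μs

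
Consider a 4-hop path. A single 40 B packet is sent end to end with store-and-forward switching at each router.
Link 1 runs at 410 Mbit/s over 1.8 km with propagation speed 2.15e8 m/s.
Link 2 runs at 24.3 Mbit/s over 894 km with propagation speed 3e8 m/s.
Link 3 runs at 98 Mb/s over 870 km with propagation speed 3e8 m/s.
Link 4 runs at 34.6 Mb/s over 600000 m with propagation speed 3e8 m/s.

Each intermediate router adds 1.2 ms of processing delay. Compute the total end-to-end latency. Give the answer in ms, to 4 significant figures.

11.51 ms

L = 40 × 8 = 320 bits.
Transmission delays (L/R per hop): 0.000780488, 0.0131687, 0.00326531, 0.00924855 ms; sum = 0.0264631 ms.
Propagation delays (d/s per hop): 0.00837209, 2.98, 2.9, 2 ms; sum = 7.88837 ms.
Processing at 3 router(s): 3 × 1.2 ms = 3.6 ms.
End-to-end = 11.51 ms.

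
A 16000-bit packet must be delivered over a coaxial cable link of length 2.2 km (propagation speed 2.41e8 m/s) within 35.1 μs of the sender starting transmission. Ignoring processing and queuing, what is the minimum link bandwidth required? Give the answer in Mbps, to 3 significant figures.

616 Mbps

Propagation delay = 2200 / 241000000 = 9.12863 μs.
Transmission budget = 35.1 − 9.12863 = 25.9714 μs.
R ≥ L / t_tx = 16000 bits / 2.59714e-05 s = 616 Mbps.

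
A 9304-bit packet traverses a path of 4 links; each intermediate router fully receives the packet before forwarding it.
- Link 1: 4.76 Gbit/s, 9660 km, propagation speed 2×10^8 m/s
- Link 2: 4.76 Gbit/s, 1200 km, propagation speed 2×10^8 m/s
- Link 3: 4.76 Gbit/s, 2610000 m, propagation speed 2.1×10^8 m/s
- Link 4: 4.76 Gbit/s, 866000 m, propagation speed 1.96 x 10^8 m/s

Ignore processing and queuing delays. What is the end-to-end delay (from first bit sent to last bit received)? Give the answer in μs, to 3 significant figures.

71200 μs

Transmission delay per hop = L/R = 9304/4760000000 = 1.95462 μs; 4 hops → 7.81849 μs.
Propagation delays (d/s per hop): 48300, 6000, 12428.6, 4418.37 μs; sum = 71146.9 μs.
End-to-end = 71200 μs.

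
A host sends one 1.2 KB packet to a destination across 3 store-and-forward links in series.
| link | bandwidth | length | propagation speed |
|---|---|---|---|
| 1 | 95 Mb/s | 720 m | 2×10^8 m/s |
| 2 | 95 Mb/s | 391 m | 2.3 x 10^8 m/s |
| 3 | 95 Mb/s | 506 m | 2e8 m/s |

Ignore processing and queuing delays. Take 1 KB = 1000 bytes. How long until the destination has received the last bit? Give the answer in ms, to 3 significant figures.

L = 9600 bits.
Transmission delay per hop = L/R = 9600/95000000 = 0.101053 ms; 3 hops → 0.303158 ms.
Propagation delays (d/s per hop): 0.0036, 0.0017, 0.00253 ms; sum = 0.00783 ms.
End-to-end = 0.311 ms.

0.311 ms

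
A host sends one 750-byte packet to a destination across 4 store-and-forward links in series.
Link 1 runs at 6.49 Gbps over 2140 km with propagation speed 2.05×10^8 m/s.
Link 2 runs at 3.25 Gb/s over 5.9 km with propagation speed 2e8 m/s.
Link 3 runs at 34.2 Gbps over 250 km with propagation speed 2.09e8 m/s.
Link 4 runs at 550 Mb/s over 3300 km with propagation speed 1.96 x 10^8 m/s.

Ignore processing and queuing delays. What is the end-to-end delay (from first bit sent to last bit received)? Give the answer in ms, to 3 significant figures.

L = 750 × 8 = 6000 bits.
Transmission delays (L/R per hop): 0.000924499, 0.00184615, 0.000175439, 0.0109091 ms; sum = 0.0138552 ms.
Propagation delays (d/s per hop): 10.439, 0.0295, 1.19617, 16.8367 ms; sum = 28.5014 ms.
End-to-end = 28.5 ms.

28.5 ms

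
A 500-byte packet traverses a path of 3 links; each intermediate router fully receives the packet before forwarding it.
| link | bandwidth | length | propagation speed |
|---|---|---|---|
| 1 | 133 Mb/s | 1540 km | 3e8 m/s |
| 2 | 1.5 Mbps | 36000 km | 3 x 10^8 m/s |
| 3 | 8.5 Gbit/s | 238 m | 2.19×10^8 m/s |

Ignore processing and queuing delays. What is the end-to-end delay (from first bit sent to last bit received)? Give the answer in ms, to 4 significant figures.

L = 500 × 8 = 4000 bits.
Transmission delays (L/R per hop): 0.0300752, 2.66667, 0.000470588 ms; sum = 2.69721 ms.
Propagation delays (d/s per hop): 5.13333, 120, 0.00108676 ms; sum = 125.134 ms.
End-to-end = 127.8 ms.

127.8 ms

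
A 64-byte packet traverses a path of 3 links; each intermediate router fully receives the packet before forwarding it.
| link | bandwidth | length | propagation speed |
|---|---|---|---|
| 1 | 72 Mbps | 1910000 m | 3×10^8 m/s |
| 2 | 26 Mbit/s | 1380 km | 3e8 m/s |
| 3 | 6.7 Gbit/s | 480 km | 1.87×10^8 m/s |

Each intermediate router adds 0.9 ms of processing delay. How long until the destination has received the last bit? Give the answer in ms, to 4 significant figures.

15.36 ms

L = 64 × 8 = 512 bits.
Transmission delays (L/R per hop): 0.00711111, 0.0196923, 7.64179e-05 ms; sum = 0.0268798 ms.
Propagation delays (d/s per hop): 6.36667, 4.6, 2.56684 ms; sum = 13.5335 ms.
Processing at 2 router(s): 2 × 0.9 ms = 1.8 ms.
End-to-end = 15.36 ms.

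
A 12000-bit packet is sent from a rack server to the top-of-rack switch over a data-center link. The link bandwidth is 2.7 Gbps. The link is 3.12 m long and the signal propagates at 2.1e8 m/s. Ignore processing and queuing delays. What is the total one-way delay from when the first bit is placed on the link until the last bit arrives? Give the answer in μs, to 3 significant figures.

4.46 μs

Transmission delay = L/R = 12000 / 2700000000 = 4.44444 μs.
Propagation delay = d/s = 3.12 m / 210000000 m/s = 0.0148571 μs.
Total = 4.46 μs.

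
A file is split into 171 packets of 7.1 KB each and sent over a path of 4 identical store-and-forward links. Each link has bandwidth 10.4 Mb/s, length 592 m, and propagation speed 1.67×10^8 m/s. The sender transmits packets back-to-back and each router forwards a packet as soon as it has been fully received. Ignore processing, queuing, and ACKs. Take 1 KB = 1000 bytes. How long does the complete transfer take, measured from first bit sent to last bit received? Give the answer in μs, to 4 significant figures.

950300 μs

Per-hop transmission t_tx = L/R = 56800/10400000 = 5461.54 μs.
Per-hop propagation t_prop = 592/167000000 = 3.54491 μs.
Pipeline fill: first packet needs 4·t_tx to clear all hops; remaining 170 packets each add one t_tx.
Total = (4+171-1)·t_tx + 4·t_prop = 174·5461.54 + 4·3.54491 = 950300 μs.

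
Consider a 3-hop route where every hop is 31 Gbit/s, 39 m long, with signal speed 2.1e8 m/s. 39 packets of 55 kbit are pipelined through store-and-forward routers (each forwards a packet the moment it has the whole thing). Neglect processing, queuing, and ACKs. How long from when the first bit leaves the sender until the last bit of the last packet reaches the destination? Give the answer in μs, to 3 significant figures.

73.3 μs

Per-hop transmission t_tx = L/R = 55000/31000000000 = 1.77419 μs.
Per-hop propagation t_prop = 39/210000000 = 0.185714 μs.
Pipeline fill: first packet needs 3·t_tx to clear all hops; remaining 38 packets each add one t_tx.
Total = (3+39-1)·t_tx + 3·t_prop = 41·1.77419 + 3·0.185714 = 73.3 μs.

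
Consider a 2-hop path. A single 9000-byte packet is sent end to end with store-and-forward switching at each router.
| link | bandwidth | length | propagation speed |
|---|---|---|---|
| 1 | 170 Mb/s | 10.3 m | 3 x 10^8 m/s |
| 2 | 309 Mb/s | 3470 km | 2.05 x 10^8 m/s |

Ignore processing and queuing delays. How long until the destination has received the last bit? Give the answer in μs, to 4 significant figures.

L = 9000 × 8 = 72000 bits.
Transmission delays (L/R per hop): 423.529, 233.01 μs; sum = 656.539 μs.
Propagation delays (d/s per hop): 0.0343333, 16926.8 μs; sum = 16926.9 μs.
End-to-end = 17580 μs.

17580 μs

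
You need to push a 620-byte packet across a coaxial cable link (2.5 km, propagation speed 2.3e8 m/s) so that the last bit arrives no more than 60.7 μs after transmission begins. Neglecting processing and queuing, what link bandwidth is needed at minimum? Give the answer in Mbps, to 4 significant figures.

99.54 Mbps

L = 4960 bits.
Propagation delay = 2500 / 2.3e+08 = 10.8696 μs.
Transmission budget = 60.7 − 10.8696 = 49.8304 μs.
R ≥ L / t_tx = 4960 bits / 4.98304e-05 s = 99.54 Mbps.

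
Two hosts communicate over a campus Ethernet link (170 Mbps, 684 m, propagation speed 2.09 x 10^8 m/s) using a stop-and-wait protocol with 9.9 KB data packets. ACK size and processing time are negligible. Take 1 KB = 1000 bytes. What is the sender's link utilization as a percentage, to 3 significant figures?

t_tx = L/R = 79200/170000000 = 0.000465882 s.
t_prop = 684/209000000 = 3.27273e-06 s; RTT = 6.54545e-06 s.
Cycle = t_tx + RTT = 0.000472428 s.
Utilization = t_tx / cycle = 0.000465882/0.000472428 = 98.6 %.

98.6 %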